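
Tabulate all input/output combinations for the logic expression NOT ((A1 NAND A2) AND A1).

A2 | A1 | Output
----------------
0 | 0 | 1
0 | 1 | 0
1 | 0 | 1
1 | 1 | 1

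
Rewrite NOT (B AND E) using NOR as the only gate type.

(((B NOR B) NOR (E NOR E)) NOR ((B NOR B) NOR (E NOR E)))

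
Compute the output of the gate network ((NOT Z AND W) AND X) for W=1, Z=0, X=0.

Substituting: ((NOT 0 AND 1) AND 0)
= 0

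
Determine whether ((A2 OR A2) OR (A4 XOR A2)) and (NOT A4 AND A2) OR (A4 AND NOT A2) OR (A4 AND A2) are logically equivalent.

Yes, they are equivalent — the two output columns agree on all 4 assignments:
A4 | A2 | Expression 1 | Expression 2
-------------------------------------
0 | 0 | 0 | 0
0 | 1 | 1 | 1
1 | 0 | 1 | 1
1 | 1 | 1 | 1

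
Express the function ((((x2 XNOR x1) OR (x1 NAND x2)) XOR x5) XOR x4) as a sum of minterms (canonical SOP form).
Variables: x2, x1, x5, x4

Σm(0, 3, 4, 7, 8, 11, 12, 15) = (NOT x2 AND NOT x1 AND NOT x5 AND NOT x4) OR (NOT x2 AND NOT x1 AND x5 AND x4) OR (NOT x2 AND x1 AND NOT x5 AND NOT x4) OR (NOT x2 AND x1 AND x5 AND x4) OR (x2 AND NOT x1 AND NOT x5 AND NOT x4) OR (x2 AND NOT x1 AND x5 AND x4) OR (x2 AND x1 AND NOT x5 AND NOT x4) OR (x2 AND x1 AND x5 AND x4)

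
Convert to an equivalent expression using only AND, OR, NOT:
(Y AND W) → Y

NOT (Y AND W) OR Y
(Implication elimination: A → B = NOT A OR B)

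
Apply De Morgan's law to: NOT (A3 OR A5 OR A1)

NOT A3 AND NOT A5 AND NOT A1
De Morgan's: NOT(OR of terms) = AND of negations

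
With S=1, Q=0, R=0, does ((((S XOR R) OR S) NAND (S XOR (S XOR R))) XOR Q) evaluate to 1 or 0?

Substituting: ((((1 XOR 0) OR 1) NAND (1 XOR (1 XOR 0))) XOR 0)
= 1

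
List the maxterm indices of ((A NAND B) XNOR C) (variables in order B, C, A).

ΠM(0, 1, 4, 7) = (B OR C OR A) AND (B OR C OR NOT A) AND (NOT B OR C OR A) AND (NOT B OR NOT C OR NOT A)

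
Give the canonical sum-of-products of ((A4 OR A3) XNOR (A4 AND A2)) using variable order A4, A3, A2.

Σm(0, 1, 5, 7) = (NOT A4 AND NOT A3 AND NOT A2) OR (NOT A4 AND NOT A3 AND A2) OR (A4 AND NOT A3 AND A2) OR (A4 AND A3 AND A2)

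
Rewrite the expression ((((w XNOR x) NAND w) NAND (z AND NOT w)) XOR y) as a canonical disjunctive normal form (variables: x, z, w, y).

(NOT x AND NOT z AND NOT w AND NOT y) OR (NOT x AND NOT z AND w AND NOT y) OR (NOT x AND z AND NOT w AND y) OR (NOT x AND z AND w AND NOT y) OR (x AND NOT z AND NOT w AND NOT y) OR (x AND NOT z AND w AND NOT y) OR (x AND z AND NOT w AND y) OR (x AND z AND w AND NOT y)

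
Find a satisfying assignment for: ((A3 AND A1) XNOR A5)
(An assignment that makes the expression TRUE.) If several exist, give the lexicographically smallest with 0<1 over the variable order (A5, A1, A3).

A5=0, A1=0, A3=0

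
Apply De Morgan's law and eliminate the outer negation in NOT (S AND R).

NOT S OR NOT R
De Morgan's: NOT(AND of terms) = OR of negations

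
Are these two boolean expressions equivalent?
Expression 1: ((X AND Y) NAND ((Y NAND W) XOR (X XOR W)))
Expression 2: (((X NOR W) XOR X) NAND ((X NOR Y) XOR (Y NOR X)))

Yes, they are equivalent — the two output columns agree on all 8 assignments:
X | Y | W | Expression 1 | Expression 2
---------------------------------------
0 | 0 | 0 | 1 | 1
0 | 0 | 1 | 1 | 1
0 | 1 | 0 | 1 | 1
0 | 1 | 1 | 1 | 1
1 | 0 | 0 | 1 | 1
1 | 0 | 1 | 1 | 1
1 | 1 | 0 | 1 | 1
1 | 1 | 1 | 1 | 1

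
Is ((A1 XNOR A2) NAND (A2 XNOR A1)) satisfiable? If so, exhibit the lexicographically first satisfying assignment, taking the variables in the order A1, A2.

A1=0, A2=1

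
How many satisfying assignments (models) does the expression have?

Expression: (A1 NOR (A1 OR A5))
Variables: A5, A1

Satisfying assignments: (0,0)
Count: 1 out of 4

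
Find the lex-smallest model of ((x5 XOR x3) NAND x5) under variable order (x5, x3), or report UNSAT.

x5=0, x3=0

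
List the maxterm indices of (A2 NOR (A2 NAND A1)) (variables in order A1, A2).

ΠM(0, 1, 2, 3) = (A1 OR A2) AND (A1 OR NOT A2) AND (NOT A1 OR A2) AND (NOT A1 OR NOT A2)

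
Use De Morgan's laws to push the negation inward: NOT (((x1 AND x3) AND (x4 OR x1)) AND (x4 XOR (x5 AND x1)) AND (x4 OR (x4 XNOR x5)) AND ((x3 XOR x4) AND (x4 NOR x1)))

NOT ((x1 AND x3) AND (x4 OR x1)) OR NOT (x4 XOR (x5 AND x1)) OR NOT (x4 OR (x4 XNOR x5)) OR NOT ((x3 XOR x4) AND (x4 NOR x1))
De Morgan's: NOT(AND of terms) = OR of negations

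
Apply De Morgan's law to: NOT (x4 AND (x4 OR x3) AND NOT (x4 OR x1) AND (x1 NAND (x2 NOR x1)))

NOT x4 OR NOT (x4 OR x3) OR (x4 OR x1) OR NOT (x1 NAND (x2 NOR x1))
De Morgan's: NOT(AND of terms) = OR of negations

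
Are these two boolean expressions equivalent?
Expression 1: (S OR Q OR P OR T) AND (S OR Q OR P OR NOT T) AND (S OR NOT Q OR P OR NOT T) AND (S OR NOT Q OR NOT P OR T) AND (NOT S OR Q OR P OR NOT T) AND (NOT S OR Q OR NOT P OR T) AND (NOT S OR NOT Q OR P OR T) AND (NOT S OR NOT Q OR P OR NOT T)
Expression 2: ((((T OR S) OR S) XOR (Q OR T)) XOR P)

Yes, they are equivalent — the two output columns agree on all 16 assignments:
S | Q | P | T | Expression 1 | Expression 2
-------------------------------------------
0 | 0 | 0 | 0 | 0 | 0
0 | 0 | 0 | 1 | 0 | 0
0 | 0 | 1 | 0 | 1 | 1
0 | 0 | 1 | 1 | 1 | 1
0 | 1 | 0 | 0 | 1 | 1
0 | 1 | 0 | 1 | 0 | 0
0 | 1 | 1 | 0 | 0 | 0
0 | 1 | 1 | 1 | 1 | 1
1 | 0 | 0 | 0 | 1 | 1
1 | 0 | 0 | 1 | 0 | 0
1 | 0 | 1 | 0 | 0 | 0
1 | 0 | 1 | 1 | 1 | 1
1 | 1 | 0 | 0 | 0 | 0
1 | 1 | 0 | 1 | 0 | 0
1 | 1 | 1 | 0 | 1 | 1
1 | 1 | 1 | 1 | 1 | 1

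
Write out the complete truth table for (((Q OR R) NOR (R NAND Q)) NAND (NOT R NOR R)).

R | Q | Output
--------------
0 | 0 | 1
0 | 1 | 1
1 | 0 | 1
1 | 1 | 1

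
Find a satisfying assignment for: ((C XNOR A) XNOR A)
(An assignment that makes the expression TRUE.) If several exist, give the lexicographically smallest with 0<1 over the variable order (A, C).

A=0, C=1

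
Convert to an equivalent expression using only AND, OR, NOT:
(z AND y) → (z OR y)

NOT (z AND y) OR (z OR y)
(Implication elimination: A → B = NOT A OR B)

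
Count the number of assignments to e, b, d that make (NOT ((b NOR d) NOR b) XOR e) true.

Satisfying assignments: (0,0,0), (0,1,0), (0,1,1), (1,0,1)
Count: 4 out of 8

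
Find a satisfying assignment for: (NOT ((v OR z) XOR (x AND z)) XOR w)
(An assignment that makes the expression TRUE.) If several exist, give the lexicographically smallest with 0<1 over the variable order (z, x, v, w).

z=0, x=0, v=0, w=0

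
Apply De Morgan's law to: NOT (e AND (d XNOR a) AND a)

NOT e OR NOT (d XNOR a) OR NOT a
De Morgan's: NOT(AND of terms) = OR of negations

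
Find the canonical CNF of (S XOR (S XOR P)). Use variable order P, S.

(P OR S) AND (P OR NOT S)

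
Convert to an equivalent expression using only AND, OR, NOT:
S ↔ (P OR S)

(S AND (P OR S)) OR (NOT S AND NOT (P OR S))
(Biconditional = both true or both false)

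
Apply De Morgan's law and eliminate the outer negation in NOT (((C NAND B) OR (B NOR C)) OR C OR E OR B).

NOT ((C NAND B) OR (B NOR C)) AND NOT C AND NOT E AND NOT B
De Morgan's: NOT(OR of terms) = AND of negations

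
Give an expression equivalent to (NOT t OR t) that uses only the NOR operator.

(((t NOR t) NOR t) NOR ((t NOR t) NOR t))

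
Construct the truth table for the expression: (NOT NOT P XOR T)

P | T | Output
--------------
0 | 0 | 0
0 | 1 | 1
1 | 0 | 1
1 | 1 | 0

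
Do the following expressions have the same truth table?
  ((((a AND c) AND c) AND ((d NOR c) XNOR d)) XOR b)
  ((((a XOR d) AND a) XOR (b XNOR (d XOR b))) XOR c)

No. Counterexample: with d=0, a=0, c=0, b=0, Expression 1 = 0 but Expression 2 = 1.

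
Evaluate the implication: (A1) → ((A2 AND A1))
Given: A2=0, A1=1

Antecedent (A1) = 1; consequent ((A2 AND A1)) = 0.
1 → 0 = 0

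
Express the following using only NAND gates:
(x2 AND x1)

((x2 NAND x1) NAND (x2 NAND x1))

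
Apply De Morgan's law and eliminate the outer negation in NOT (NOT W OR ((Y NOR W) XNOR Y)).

W AND NOT ((Y NOR W) XNOR Y)
De Morgan's: NOT(OR of terms) = AND of negations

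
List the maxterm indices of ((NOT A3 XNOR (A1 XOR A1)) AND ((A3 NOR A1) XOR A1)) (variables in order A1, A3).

ΠM(0, 1, 2) = (A1 OR A3) AND (A1 OR NOT A3) AND (NOT A1 OR A3)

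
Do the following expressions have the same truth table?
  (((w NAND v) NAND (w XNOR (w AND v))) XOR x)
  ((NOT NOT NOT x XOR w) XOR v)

No. Counterexample: with w=0, x=0, v=0, Expression 1 = 0 but Expression 2 = 1.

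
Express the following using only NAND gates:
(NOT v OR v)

(((v NAND v) NAND (v NAND v)) NAND (v NAND v))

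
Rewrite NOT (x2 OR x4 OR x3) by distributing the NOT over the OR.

NOT x2 AND NOT x4 AND NOT x3
De Morgan's: NOT(OR of terms) = AND of negations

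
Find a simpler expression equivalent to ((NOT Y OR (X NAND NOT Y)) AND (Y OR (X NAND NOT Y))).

By distribution ((E OR v) AND (E OR NOT v) = E):
= (X NAND NOT Y)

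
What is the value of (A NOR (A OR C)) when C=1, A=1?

Substituting: (1 NOR (1 OR 1))
= 0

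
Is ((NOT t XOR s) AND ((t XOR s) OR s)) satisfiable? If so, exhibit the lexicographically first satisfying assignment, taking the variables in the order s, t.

s=1, t=1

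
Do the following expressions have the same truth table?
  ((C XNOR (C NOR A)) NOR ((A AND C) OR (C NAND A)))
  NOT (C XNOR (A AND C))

No. Counterexample: with C=1, A=0, Expression 1 = 0 but Expression 2 = 1.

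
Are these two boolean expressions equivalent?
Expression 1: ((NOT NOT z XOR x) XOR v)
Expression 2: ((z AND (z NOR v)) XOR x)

No. Counterexample: with x=0, v=0, z=1, Expression 1 = 1 but Expression 2 = 0.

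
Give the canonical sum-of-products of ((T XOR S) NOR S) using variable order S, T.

Σm(0) = (NOT S AND NOT T)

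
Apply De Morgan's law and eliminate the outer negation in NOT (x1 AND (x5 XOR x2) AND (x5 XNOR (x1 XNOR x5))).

NOT x1 OR NOT (x5 XOR x2) OR NOT (x5 XNOR (x1 XNOR x5))
De Morgan's: NOT(AND of terms) = OR of negations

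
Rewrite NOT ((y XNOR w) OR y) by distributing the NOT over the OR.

NOT (y XNOR w) AND NOT y
De Morgan's: NOT(OR of terms) = AND of negations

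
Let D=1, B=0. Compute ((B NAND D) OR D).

Substituting: ((0 NAND 1) OR 1)
= 1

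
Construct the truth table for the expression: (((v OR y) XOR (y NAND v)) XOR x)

x | v | y | Output
------------------
0 | 0 | 0 | 1
0 | 0 | 1 | 0
0 | 1 | 0 | 0
0 | 1 | 1 | 1
1 | 0 | 0 | 0
1 | 0 | 1 | 1
1 | 1 | 0 | 1
1 | 1 | 1 | 0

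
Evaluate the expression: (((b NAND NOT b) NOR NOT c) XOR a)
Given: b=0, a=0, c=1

Substituting: (((0 NAND NOT 0) NOR NOT 1) XOR 0)
= 0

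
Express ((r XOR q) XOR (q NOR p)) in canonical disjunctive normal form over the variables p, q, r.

(NOT p AND NOT q AND NOT r) OR (NOT p AND q AND NOT r) OR (p AND NOT q AND r) OR (p AND q AND NOT r)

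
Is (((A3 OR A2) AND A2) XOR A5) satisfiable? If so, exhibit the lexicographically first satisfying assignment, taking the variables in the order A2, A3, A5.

A2=0, A3=0, A5=1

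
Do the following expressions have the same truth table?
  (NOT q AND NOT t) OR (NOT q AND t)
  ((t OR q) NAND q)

Yes, they are equivalent — the two output columns agree on all 4 assignments:
q | t | Expression 1 | Expression 2
-----------------------------------
0 | 0 | 1 | 1
0 | 1 | 1 | 1
1 | 0 | 0 | 0
1 | 1 | 0 | 0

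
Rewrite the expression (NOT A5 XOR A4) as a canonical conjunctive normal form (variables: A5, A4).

(A5 OR NOT A4) AND (NOT A5 OR A4)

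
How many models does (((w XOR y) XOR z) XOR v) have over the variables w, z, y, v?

Satisfying assignments: (0,0,0,1), (0,0,1,0), (0,1,0,0), (0,1,1,1), (1,0,0,0), (1,0,1,1), (1,1,0,1), (1,1,1,0)
Count: 8 out of 16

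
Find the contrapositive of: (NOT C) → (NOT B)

Contrapositive: B → C
Note: A statement and its contrapositive are logically equivalent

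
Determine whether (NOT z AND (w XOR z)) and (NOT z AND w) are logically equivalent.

Yes, they are equivalent — the two output columns agree on all 4 assignments:
z | w | Expression 1 | Expression 2
-----------------------------------
0 | 0 | 0 | 0
0 | 1 | 1 | 1
1 | 0 | 0 | 0
1 | 1 | 0 | 0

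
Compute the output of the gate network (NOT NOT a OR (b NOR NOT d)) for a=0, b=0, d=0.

Substituting: (NOT NOT 0 OR (0 NOR NOT 0))
= 0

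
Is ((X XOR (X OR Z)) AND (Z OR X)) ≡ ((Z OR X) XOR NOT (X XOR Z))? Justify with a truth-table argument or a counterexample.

No. Counterexample: with X=0, Z=0, Expression 1 = 0 but Expression 2 = 1.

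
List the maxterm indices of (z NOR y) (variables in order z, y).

ΠM(1, 2, 3) = (z OR NOT y) AND (NOT z OR y) AND (NOT z OR NOT y)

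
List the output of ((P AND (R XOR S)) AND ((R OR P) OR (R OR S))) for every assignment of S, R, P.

S | R | P | Output
------------------
0 | 0 | 0 | 0
0 | 0 | 1 | 0
0 | 1 | 0 | 0
0 | 1 | 1 | 1
1 | 0 | 0 | 0
1 | 0 | 1 | 1
1 | 1 | 0 | 0
1 | 1 | 1 | 0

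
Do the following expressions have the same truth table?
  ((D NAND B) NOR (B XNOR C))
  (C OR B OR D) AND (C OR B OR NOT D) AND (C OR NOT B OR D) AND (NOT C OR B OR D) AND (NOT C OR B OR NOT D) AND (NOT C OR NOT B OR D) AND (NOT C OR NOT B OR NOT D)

Yes, they are equivalent — the two output columns agree on all 8 assignments:
C | B | D | Expression 1 | Expression 2
---------------------------------------
0 | 0 | 0 | 0 | 0
0 | 0 | 1 | 0 | 0
0 | 1 | 0 | 0 | 0
0 | 1 | 1 | 1 | 1
1 | 0 | 0 | 0 | 0
1 | 0 | 1 | 0 | 0
1 | 1 | 0 | 0 | 0
1 | 1 | 1 | 0 | 0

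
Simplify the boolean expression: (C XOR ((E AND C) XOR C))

By XOR self-cancellation ((E XOR v) XOR v = E):
= (E AND C)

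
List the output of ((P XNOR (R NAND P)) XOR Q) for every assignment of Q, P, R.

Q | P | R | Output
------------------
0 | 0 | 0 | 0
0 | 0 | 1 | 0
0 | 1 | 0 | 1
0 | 1 | 1 | 0
1 | 0 | 0 | 1
1 | 0 | 1 | 1
1 | 1 | 0 | 0
1 | 1 | 1 | 1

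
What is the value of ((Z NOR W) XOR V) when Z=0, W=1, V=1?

Substituting: ((0 NOR 1) XOR 1)
= 1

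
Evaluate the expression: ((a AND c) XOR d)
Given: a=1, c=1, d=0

Substituting: ((1 AND 1) XOR 0)
= 1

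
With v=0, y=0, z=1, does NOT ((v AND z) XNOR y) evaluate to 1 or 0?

Substituting: NOT ((0 AND 1) XNOR 0)
= 0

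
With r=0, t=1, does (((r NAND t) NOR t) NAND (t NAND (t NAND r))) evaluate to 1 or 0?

Substituting: (((0 NAND 1) NOR 1) NAND (1 NAND (1 NAND 0)))
= 1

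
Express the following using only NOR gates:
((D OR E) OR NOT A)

((((D NOR E) NOR (D NOR E)) NOR (A NOR A)) NOR (((D NOR E) NOR (D NOR E)) NOR (A NOR A)))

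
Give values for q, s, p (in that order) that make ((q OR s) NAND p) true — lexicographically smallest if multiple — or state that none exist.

q=0, s=0, p=0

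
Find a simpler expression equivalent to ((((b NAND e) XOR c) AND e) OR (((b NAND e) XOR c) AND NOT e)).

By distribution ((E AND v) OR (E AND NOT v) = E):
= ((b NAND e) XOR c)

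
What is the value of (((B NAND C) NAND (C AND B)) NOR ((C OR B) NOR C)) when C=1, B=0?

Substituting: (((0 NAND 1) NAND (1 AND 0)) NOR ((1 OR 0) NOR 1))
= 0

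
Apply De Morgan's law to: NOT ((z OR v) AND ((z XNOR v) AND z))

NOT (z OR v) OR NOT ((z XNOR v) AND z)
De Morgan's: NOT(AND of terms) = OR of negations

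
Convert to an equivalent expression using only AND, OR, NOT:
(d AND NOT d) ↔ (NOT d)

((d AND NOT d) AND (NOT d)) OR (NOT (d AND NOT d) AND d)
(Biconditional = both true or both false)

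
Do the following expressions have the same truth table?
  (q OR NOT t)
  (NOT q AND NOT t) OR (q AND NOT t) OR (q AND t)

Yes, they are equivalent — the two output columns agree on all 4 assignments:
q | t | Expression 1 | Expression 2
-----------------------------------
0 | 0 | 1 | 1
0 | 1 | 0 | 0
1 | 0 | 1 | 1
1 | 1 | 1 | 1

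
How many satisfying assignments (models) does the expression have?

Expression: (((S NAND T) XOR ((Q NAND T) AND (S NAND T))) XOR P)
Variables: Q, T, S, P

Satisfying assignments: (0,0,0,1), (0,0,1,1), (0,1,0,1), (0,1,1,1), (1,0,0,1), (1,0,1,1), (1,1,0,0), (1,1,1,1)
Count: 8 out of 16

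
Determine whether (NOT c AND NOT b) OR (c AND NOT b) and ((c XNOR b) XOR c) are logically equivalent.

Yes, they are equivalent — the two output columns agree on all 4 assignments:
c | b | Expression 1 | Expression 2
-----------------------------------
0 | 0 | 1 | 1
0 | 1 | 0 | 0
1 | 0 | 1 | 1
1 | 1 | 0 | 0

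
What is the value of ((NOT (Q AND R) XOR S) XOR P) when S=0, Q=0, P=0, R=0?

Substituting: ((NOT (0 AND 0) XOR 0) XOR 0)
= 1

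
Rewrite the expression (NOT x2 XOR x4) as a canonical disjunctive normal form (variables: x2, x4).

(NOT x2 AND NOT x4) OR (x2 AND x4)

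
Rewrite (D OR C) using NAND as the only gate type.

((D NAND D) NAND (C NAND C))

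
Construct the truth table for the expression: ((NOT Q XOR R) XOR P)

R | Q | P | Output
------------------
0 | 0 | 0 | 1
0 | 0 | 1 | 0
0 | 1 | 0 | 0
0 | 1 | 1 | 1
1 | 0 | 0 | 0
1 | 0 | 1 | 1
1 | 1 | 0 | 1
1 | 1 | 1 | 0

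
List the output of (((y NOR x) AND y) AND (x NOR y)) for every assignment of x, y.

x | y | Output
--------------
0 | 0 | 0
0 | 1 | 0
1 | 0 | 0
1 | 1 | 0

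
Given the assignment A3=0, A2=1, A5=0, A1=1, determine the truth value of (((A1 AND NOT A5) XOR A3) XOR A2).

Substituting: (((1 AND NOT 0) XOR 0) XOR 1)
= 0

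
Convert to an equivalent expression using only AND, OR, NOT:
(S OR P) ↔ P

((S OR P) AND P) OR (NOT (S OR P) AND NOT P)
(Biconditional = both true or both false)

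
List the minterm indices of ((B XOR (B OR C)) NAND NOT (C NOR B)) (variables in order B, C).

Σm(0, 2, 3) = (NOT B AND NOT C) OR (B AND NOT C) OR (B AND C)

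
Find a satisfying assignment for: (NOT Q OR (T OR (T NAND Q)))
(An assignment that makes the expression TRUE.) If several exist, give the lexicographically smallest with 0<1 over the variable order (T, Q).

T=0, Q=0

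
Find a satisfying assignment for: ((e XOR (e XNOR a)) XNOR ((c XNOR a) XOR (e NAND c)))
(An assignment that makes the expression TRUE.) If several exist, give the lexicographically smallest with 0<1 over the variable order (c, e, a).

c=1, e=0, a=0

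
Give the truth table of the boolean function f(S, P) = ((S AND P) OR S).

S | P | Output
--------------
0 | 0 | 0
0 | 1 | 0
1 | 0 | 1
1 | 1 | 1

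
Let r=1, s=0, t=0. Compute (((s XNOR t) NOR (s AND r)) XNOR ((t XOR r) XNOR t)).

Substituting: (((0 XNOR 0) NOR (0 AND 1)) XNOR ((0 XOR 1) XNOR 0))
= 1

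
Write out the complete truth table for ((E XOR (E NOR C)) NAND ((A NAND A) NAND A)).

C | A | E | Output
------------------
0 | 0 | 0 | 0
0 | 0 | 1 | 0
0 | 1 | 0 | 0
0 | 1 | 1 | 0
1 | 0 | 0 | 1
1 | 0 | 1 | 0
1 | 1 | 0 | 1
1 | 1 | 1 | 0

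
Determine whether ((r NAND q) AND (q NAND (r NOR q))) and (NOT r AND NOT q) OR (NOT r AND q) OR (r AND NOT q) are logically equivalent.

Yes, they are equivalent — the two output columns agree on all 4 assignments:
r | q | Expression 1 | Expression 2
-----------------------------------
0 | 0 | 1 | 1
0 | 1 | 1 | 1
1 | 0 | 1 | 1
1 | 1 | 0 | 0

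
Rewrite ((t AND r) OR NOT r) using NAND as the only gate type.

((((t NAND r) NAND (t NAND r)) NAND ((t NAND r) NAND (t NAND r))) NAND ((r NAND r) NAND (r NAND r)))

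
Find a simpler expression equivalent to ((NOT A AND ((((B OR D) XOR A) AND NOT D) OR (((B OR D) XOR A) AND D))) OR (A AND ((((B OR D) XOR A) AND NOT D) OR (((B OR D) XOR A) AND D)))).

By distribution ((E AND v) OR (E AND NOT v) = E) then distribution ((E AND v) OR (E AND NOT v) = E):
= ((B OR D) XOR A)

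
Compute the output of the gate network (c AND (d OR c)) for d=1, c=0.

Substituting: (0 AND (1 OR 0))
= 0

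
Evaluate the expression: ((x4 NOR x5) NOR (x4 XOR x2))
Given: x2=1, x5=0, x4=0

Substituting: ((0 NOR 0) NOR (0 XOR 1))
= 0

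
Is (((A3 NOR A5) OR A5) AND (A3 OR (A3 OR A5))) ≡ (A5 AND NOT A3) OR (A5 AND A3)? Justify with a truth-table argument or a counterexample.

Yes, they are equivalent — the two output columns agree on all 4 assignments:
A5 | A3 | Expression 1 | Expression 2
-------------------------------------
0 | 0 | 0 | 0
0 | 1 | 0 | 0
1 | 0 | 1 | 1
1 | 1 | 1 | 1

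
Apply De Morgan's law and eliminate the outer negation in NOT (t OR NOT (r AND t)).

NOT t AND (r AND t)
De Morgan's: NOT(OR of terms) = AND of negations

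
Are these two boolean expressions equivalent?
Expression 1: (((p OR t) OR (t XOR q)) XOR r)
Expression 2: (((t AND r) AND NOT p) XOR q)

No. Counterexample: with t=0, r=0, q=0, p=1, Expression 1 = 1 but Expression 2 = 0.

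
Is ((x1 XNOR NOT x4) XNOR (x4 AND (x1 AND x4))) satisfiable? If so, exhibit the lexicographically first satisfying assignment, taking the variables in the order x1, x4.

x1=0, x4=0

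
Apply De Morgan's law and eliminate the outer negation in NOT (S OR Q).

NOT S AND NOT Q
De Morgan's: NOT(OR of terms) = AND of negations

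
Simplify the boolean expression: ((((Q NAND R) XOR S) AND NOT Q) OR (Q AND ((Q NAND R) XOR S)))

By distribution ((E AND v) OR (E AND NOT v) = E):
= ((Q NAND R) XOR S)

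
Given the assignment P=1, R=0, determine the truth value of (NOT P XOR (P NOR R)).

Substituting: (NOT 1 XOR (1 NOR 0))
= 0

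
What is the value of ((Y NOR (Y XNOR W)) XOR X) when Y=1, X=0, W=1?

Substituting: ((1 NOR (1 XNOR 1)) XOR 0)
= 0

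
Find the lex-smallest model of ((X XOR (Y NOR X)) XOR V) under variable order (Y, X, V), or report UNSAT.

Y=0, X=0, V=0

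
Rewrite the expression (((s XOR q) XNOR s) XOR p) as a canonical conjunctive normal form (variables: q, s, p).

(q OR s OR NOT p) AND (q OR NOT s OR NOT p) AND (NOT q OR s OR p) AND (NOT q OR NOT s OR p)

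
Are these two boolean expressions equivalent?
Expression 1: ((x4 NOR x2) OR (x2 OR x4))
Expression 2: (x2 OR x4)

No. Counterexample: with x4=0, x2=0, Expression 1 = 1 but Expression 2 = 0.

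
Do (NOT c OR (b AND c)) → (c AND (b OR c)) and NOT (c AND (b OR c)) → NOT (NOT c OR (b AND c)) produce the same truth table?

Yes, Contrapositive is always equivalent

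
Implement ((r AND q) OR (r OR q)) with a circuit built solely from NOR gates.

((((r NOR r) NOR (q NOR q)) NOR ((r NOR q) NOR (r NOR q))) NOR (((r NOR r) NOR (q NOR q)) NOR ((r NOR q) NOR (r NOR q))))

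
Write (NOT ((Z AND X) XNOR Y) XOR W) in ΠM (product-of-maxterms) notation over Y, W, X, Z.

ΠM(0, 1, 2, 7, 11, 12, 13, 14) = (Y OR W OR X OR Z) AND (Y OR W OR X OR NOT Z) AND (Y OR W OR NOT X OR Z) AND (Y OR NOT W OR NOT X OR NOT Z) AND (NOT Y OR W OR NOT X OR NOT Z) AND (NOT Y OR NOT W OR X OR Z) AND (NOT Y OR NOT W OR X OR NOT Z) AND (NOT Y OR NOT W OR NOT X OR Z)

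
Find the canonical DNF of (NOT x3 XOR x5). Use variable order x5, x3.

(NOT x5 AND NOT x3) OR (x5 AND x3)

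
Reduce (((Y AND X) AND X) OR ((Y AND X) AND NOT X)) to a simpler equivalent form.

By distribution ((E AND v) OR (E AND NOT v) = E):
= (Y AND X)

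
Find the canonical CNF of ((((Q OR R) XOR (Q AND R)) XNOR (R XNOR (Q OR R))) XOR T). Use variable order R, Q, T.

(R OR Q OR T) AND (R OR NOT Q OR T) AND (NOT R OR Q OR NOT T) AND (NOT R OR NOT Q OR T)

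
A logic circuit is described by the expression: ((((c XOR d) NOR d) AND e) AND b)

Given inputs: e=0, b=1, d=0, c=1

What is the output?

Substituting: ((((1 XOR 0) NOR 0) AND 0) AND 1)
= 0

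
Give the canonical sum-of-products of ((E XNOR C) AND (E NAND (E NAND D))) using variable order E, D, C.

Σm(0, 2, 7) = (NOT E AND NOT D AND NOT C) OR (NOT E AND D AND NOT C) OR (E AND D AND C)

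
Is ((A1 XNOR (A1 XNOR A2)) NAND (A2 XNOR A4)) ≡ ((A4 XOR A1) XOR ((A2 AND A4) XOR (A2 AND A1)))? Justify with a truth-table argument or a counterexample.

No. Counterexample: with A1=0, A2=0, A4=0, Expression 1 = 1 but Expression 2 = 0.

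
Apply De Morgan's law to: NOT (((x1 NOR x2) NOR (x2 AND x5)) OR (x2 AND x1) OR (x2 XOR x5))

NOT ((x1 NOR x2) NOR (x2 AND x5)) AND NOT (x2 AND x1) AND NOT (x2 XOR x5)
De Morgan's: NOT(OR of terms) = AND of negations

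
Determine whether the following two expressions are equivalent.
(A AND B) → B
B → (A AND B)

No, Converse is not equivalent to original (counterexample: A=0, B=1)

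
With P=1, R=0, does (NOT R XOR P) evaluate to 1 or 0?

Substituting: (NOT 0 XOR 1)
= 0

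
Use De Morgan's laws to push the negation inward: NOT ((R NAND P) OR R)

NOT (R NAND P) AND NOT R
De Morgan's: NOT(OR of terms) = AND of negations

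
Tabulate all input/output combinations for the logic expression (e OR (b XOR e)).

e | b | Output
--------------
0 | 0 | 0
0 | 1 | 1
1 | 0 | 1
1 | 1 | 1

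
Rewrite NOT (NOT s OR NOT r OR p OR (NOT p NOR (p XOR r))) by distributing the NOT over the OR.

s AND r AND NOT p AND NOT (NOT p NOR (p XOR r))
De Morgan's: NOT(OR of terms) = AND of negations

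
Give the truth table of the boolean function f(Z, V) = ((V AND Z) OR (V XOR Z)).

Z | V | Output
--------------
0 | 0 | 0
0 | 1 | 1
1 | 0 | 1
1 | 1 | 1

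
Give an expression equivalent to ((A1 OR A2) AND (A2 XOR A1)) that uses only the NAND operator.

((((A1 NAND A1) NAND (A2 NAND A2)) NAND ((A2 NAND (A2 NAND A1)) NAND (A1 NAND (A2 NAND A1)))) NAND (((A1 NAND A1) NAND (A2 NAND A2)) NAND ((A2 NAND (A2 NAND A1)) NAND (A1 NAND (A2 NAND A1)))))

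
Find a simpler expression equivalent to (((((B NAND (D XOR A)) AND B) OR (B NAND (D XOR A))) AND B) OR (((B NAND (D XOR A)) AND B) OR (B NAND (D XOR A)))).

By absorption (E OR (E AND v) = E) then absorption (E OR (E AND v) = E):
= (B NAND (D XOR A))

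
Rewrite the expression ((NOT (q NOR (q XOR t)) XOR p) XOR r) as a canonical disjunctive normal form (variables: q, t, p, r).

(NOT q AND NOT t AND NOT p AND r) OR (NOT q AND NOT t AND p AND NOT r) OR (NOT q AND t AND NOT p AND NOT r) OR (NOT q AND t AND p AND r) OR (q AND NOT t AND NOT p AND NOT r) OR (q AND NOT t AND p AND r) OR (q AND t AND NOT p AND NOT r) OR (q AND t AND p AND r)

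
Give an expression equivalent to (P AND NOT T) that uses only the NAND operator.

((P NAND (T NAND T)) NAND (P NAND (T NAND T)))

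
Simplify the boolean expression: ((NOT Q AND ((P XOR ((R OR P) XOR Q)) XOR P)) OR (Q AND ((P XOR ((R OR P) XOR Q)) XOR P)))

By distribution ((E AND v) OR (E AND NOT v) = E) then XOR self-cancellation ((E XOR v) XOR v = E):
= ((R OR P) XOR Q)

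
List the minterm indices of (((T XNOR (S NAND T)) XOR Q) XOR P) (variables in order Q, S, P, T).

Σm(1, 2, 6, 7, 8, 11, 12, 13) = (NOT Q AND NOT S AND NOT P AND T) OR (NOT Q AND NOT S AND P AND NOT T) OR (NOT Q AND S AND P AND NOT T) OR (NOT Q AND S AND P AND T) OR (Q AND NOT S AND NOT P AND NOT T) OR (Q AND NOT S AND P AND T) OR (Q AND S AND NOT P AND NOT T) OR (Q AND S AND NOT P AND T)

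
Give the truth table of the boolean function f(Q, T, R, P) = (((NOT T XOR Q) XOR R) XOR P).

Q | T | R | P | Output
----------------------
0 | 0 | 0 | 0 | 1
0 | 0 | 0 | 1 | 0
0 | 0 | 1 | 0 | 0
0 | 0 | 1 | 1 | 1
0 | 1 | 0 | 0 | 0
0 | 1 | 0 | 1 | 1
0 | 1 | 1 | 0 | 1
0 | 1 | 1 | 1 | 0
1 | 0 | 0 | 0 | 0
1 | 0 | 0 | 1 | 1
1 | 0 | 1 | 0 | 1
1 | 0 | 1 | 1 | 0
1 | 1 | 0 | 0 | 1
1 | 1 | 0 | 1 | 0
1 | 1 | 1 | 0 | 0
1 | 1 | 1 | 1 | 1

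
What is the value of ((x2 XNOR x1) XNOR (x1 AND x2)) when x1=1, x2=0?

Substituting: ((0 XNOR 1) XNOR (1 AND 0))
= 1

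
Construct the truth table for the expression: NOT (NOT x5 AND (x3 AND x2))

x2 | x3 | x5 | Output
---------------------
0 | 0 | 0 | 1
0 | 0 | 1 | 1
0 | 1 | 0 | 1
0 | 1 | 1 | 1
1 | 0 | 0 | 1
1 | 0 | 1 | 1
1 | 1 | 0 | 0
1 | 1 | 1 | 1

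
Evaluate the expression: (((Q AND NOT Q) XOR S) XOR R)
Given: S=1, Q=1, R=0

Substituting: (((1 AND NOT 1) XOR 1) XOR 0)
= 1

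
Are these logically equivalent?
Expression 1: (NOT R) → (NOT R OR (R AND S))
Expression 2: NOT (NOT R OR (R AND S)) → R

Yes, Contrapositive is always equivalent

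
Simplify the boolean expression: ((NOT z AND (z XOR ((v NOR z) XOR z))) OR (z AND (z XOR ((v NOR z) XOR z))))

By distribution ((E AND v) OR (E AND NOT v) = E) then XOR self-cancellation ((E XOR v) XOR v = E):
= (v NOR z)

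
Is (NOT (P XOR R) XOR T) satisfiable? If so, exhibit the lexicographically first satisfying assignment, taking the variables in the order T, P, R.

T=0, P=0, R=0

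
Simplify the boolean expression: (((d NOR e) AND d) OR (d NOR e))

By absorption (E OR (E AND v) = E):
= (d NOR e)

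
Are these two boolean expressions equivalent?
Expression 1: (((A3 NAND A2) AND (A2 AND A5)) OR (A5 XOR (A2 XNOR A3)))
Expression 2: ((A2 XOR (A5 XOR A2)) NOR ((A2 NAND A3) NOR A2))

No. Counterexample: with A5=0, A2=0, A3=1, Expression 1 = 0 but Expression 2 = 1.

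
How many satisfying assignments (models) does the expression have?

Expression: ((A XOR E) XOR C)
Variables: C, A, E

Satisfying assignments: (0,0,1), (0,1,0), (1,0,0), (1,1,1)
Count: 4 out of 8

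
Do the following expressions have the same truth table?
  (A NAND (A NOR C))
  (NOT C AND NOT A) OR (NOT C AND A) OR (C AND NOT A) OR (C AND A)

Yes, they are equivalent — the two output columns agree on all 4 assignments:
C | A | Expression 1 | Expression 2
-----------------------------------
0 | 0 | 1 | 1
0 | 1 | 1 | 1
1 | 0 | 1 | 1
1 | 1 | 1 | 1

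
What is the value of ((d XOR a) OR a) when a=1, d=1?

Substituting: ((1 XOR 1) OR 1)
= 1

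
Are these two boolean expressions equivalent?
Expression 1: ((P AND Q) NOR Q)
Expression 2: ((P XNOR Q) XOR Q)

No. Counterexample: with Q=0, P=1, Expression 1 = 1 but Expression 2 = 0.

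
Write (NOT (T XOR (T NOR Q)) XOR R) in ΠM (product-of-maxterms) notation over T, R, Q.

ΠM(0, 3, 4, 5) = (T OR R OR Q) AND (T OR NOT R OR NOT Q) AND (NOT T OR R OR Q) AND (NOT T OR R OR NOT Q)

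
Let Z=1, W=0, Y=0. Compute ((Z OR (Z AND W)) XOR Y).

Substituting: ((1 OR (1 AND 0)) XOR 0)
= 1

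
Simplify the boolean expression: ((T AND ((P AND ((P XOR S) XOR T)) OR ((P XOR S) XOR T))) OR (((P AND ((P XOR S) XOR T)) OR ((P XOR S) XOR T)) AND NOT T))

By distribution ((E AND v) OR (E AND NOT v) = E) then absorption (E OR (E AND v) = E):
= ((P XOR S) XOR T)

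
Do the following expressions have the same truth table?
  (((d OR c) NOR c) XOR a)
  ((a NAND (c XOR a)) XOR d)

No. Counterexample: with a=0, c=1, d=0, Expression 1 = 0 but Expression 2 = 1.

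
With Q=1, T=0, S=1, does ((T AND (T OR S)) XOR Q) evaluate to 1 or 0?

Substituting: ((0 AND (0 OR 1)) XOR 1)
= 1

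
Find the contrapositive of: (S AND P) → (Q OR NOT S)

Contrapositive: NOT (Q OR NOT S) → NOT (S AND P)
Note: A statement and its contrapositive are logically equivalent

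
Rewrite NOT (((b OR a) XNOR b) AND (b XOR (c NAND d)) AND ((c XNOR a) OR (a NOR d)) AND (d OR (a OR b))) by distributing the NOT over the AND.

NOT ((b OR a) XNOR b) OR NOT (b XOR (c NAND d)) OR NOT ((c XNOR a) OR (a NOR d)) OR NOT (d OR (a OR b))
De Morgan's: NOT(AND of terms) = OR of negations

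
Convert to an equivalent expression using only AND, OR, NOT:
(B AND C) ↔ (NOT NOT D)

((B AND C) AND (NOT NOT D)) OR (NOT (B AND C) AND NOT D)
(Biconditional = both true or both false)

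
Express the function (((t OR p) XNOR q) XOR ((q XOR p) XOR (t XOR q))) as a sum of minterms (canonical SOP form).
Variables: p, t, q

Σm(0, 2, 4, 7) = (NOT p AND NOT t AND NOT q) OR (NOT p AND t AND NOT q) OR (p AND NOT t AND NOT q) OR (p AND t AND q)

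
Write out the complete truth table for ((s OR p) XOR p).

s | p | Output
--------------
0 | 0 | 0
0 | 1 | 0
1 | 0 | 1
1 | 1 | 0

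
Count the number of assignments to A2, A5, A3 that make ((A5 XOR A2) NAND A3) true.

Satisfying assignments: (0,0,0), (0,0,1), (0,1,0), (1,0,0), (1,1,0), (1,1,1)
Count: 6 out of 8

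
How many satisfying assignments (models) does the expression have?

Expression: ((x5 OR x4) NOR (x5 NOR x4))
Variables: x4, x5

No assignment satisfies the expression.
Count: 0 out of 4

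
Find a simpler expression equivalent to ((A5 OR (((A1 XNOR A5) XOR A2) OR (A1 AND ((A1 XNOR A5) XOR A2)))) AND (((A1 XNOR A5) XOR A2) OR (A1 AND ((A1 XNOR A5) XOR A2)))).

By absorption (E AND (E OR v) = E) then absorption (E OR (E AND v) = E):
= ((A1 XNOR A5) XOR A2)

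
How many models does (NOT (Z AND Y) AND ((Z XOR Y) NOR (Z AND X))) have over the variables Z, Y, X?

Satisfying assignments: (0,0,0), (0,0,1)
Count: 2 out of 8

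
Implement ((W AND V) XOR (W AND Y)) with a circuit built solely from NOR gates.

((((((W NOR W) NOR (V NOR V)) NOR ((W NOR W) NOR (Y NOR Y))) NOR (((W NOR W) NOR (V NOR V)) NOR ((W NOR W) NOR (Y NOR Y)))) NOR ((((W NOR W) NOR (V NOR V)) NOR ((W NOR W) NOR (Y NOR Y))) NOR (((W NOR W) NOR (V NOR V)) NOR ((W NOR W) NOR (Y NOR Y))))) NOR ((((((W NOR W) NOR (V NOR V)) NOR ((W NOR W) NOR (V NOR V))) NOR (((W NOR W) NOR (Y NOR Y)) NOR ((W NOR W) NOR (Y NOR Y)))) NOR ((((W NOR W) NOR (V NOR V)) NOR ((W NOR W) NOR (V NOR V))) NOR (((W NOR W) NOR (Y NOR Y)) NOR ((W NOR W) NOR (Y NOR Y))))) NOR (((((W NOR W) NOR (V NOR V)) NOR ((W NOR W) NOR (V NOR V))) NOR (((W NOR W) NOR (Y NOR Y)) NOR ((W NOR W) NOR (Y NOR Y)))) NOR ((((W NOR W) NOR (V NOR V)) NOR ((W NOR W) NOR (V NOR V))) NOR (((W NOR W) NOR (Y NOR Y)) NOR ((W NOR W) NOR (Y NOR Y)))))))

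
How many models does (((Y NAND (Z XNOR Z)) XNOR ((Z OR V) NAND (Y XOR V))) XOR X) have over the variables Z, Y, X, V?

Satisfying assignments: (0,0,0,0), (0,0,1,1), (0,1,1,0), (0,1,1,1), (1,0,0,0), (1,0,1,1), (1,1,0,0), (1,1,1,1)
Count: 8 out of 16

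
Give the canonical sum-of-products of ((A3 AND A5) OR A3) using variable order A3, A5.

Σm(2, 3) = (A3 AND NOT A5) OR (A3 AND A5)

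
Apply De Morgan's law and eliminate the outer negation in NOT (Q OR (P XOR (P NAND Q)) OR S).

NOT Q AND NOT (P XOR (P NAND Q)) AND NOT S
De Morgan's: NOT(OR of terms) = AND of negations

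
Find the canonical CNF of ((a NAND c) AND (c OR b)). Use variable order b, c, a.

(b OR c OR a) AND (b OR c OR NOT a) AND (b OR NOT c OR NOT a) AND (NOT b OR NOT c OR NOT a)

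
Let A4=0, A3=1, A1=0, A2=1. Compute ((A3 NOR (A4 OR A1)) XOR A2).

Substituting: ((1 NOR (0 OR 0)) XOR 1)
= 1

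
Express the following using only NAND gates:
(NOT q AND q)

(((q NAND q) NAND q) NAND ((q NAND q) NAND q))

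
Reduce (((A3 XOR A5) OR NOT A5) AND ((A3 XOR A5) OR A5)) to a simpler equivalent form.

By distribution ((E OR v) AND (E OR NOT v) = E):
= (A3 XOR A5)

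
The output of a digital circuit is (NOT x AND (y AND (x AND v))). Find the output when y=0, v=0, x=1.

Substituting: (NOT 1 AND (0 AND (1 AND 0)))
= 0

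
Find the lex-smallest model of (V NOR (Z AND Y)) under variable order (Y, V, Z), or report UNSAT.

Y=0, V=0, Z=0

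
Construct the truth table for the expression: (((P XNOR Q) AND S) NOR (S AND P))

P | S | Q | Output
------------------
0 | 0 | 0 | 1
0 | 0 | 1 | 1
0 | 1 | 0 | 0
0 | 1 | 1 | 1
1 | 0 | 0 | 1
1 | 0 | 1 | 1
1 | 1 | 0 | 0
1 | 1 | 1 | 0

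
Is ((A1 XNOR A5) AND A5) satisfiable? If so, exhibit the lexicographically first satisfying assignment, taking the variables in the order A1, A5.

A1=1, A5=1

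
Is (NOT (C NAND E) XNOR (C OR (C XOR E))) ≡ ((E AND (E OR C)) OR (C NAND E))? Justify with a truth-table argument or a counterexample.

No. Counterexample: with E=0, C=1, Expression 1 = 0 but Expression 2 = 1.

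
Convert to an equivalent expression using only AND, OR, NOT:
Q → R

NOT Q OR R
(Implication elimination: A → B = NOT A OR B)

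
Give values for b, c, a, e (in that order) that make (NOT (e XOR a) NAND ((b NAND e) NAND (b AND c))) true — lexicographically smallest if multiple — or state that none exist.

b=0, c=0, a=0, e=1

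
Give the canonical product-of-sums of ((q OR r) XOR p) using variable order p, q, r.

ΠM(0, 5, 6, 7) = (p OR q OR r) AND (NOT p OR q OR NOT r) AND (NOT p OR NOT q OR r) AND (NOT p OR NOT q OR NOT r)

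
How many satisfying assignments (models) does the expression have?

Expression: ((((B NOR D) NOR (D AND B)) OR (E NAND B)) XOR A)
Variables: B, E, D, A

Satisfying assignments: (0,0,0,0), (0,0,1,0), (0,1,0,0), (0,1,1,0), (1,0,0,0), (1,0,1,0), (1,1,0,0), (1,1,1,1)
Count: 8 out of 16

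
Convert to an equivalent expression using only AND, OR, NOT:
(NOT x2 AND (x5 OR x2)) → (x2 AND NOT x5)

NOT (NOT x2 AND (x5 OR x2)) OR (x2 AND NOT x5)
(Implication elimination: A → B = NOT A OR B)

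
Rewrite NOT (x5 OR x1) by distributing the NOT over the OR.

NOT x5 AND NOT x1
De Morgan's: NOT(OR of terms) = AND of negations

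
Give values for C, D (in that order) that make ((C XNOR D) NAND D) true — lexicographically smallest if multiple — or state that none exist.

C=0, D=0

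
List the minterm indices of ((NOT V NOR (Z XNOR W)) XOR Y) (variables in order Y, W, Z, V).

Σm(3, 5, 8, 9, 10, 12, 14, 15) = (NOT Y AND NOT W AND Z AND V) OR (NOT Y AND W AND NOT Z AND V) OR (Y AND NOT W AND NOT Z AND NOT V) OR (Y AND NOT W AND NOT Z AND V) OR (Y AND NOT W AND Z AND NOT V) OR (Y AND W AND NOT Z AND NOT V) OR (Y AND W AND Z AND NOT V) OR (Y AND W AND Z AND V)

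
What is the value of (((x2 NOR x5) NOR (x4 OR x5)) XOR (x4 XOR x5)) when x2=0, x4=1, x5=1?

Substituting: (((0 NOR 1) NOR (1 OR 1)) XOR (1 XOR 1))
= 0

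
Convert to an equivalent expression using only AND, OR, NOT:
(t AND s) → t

NOT (t AND s) OR t
(Implication elimination: A → B = NOT A OR B)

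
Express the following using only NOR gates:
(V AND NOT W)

((V NOR V) NOR ((W NOR W) NOR (W NOR W)))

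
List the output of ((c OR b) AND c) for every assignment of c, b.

c | b | Output
--------------
0 | 0 | 0
0 | 1 | 0
1 | 0 | 1
1 | 1 | 1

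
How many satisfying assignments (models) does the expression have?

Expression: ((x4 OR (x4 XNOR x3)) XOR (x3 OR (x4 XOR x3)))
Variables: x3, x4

Satisfying assignments: (0,0), (1,0)
Count: 2 out of 4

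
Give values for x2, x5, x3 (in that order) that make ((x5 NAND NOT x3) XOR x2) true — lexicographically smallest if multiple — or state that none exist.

x2=0, x5=0, x3=0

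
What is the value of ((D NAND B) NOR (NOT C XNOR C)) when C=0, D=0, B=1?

Substituting: ((0 NAND 1) NOR (NOT 0 XNOR 0))
= 0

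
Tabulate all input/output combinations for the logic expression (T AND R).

T | R | Output
--------------
0 | 0 | 0
0 | 1 | 0
1 | 0 | 0
1 | 1 | 1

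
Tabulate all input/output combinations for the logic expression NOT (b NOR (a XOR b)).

a | b | Output
--------------
0 | 0 | 0
0 | 1 | 1
1 | 0 | 1
1 | 1 | 1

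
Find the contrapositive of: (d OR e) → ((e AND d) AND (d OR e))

Contrapositive: NOT ((e AND d) AND (d OR e)) → NOT (d OR e)
Note: A statement and its contrapositive are logically equivalent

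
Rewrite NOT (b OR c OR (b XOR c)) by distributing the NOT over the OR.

NOT b AND NOT c AND NOT (b XOR c)
De Morgan's: NOT(OR of terms) = AND of negations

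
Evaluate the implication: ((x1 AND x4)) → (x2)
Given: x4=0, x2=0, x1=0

Antecedent ((x1 AND x4)) = 0; consequent (x2) = 0.
0 → 0 = 1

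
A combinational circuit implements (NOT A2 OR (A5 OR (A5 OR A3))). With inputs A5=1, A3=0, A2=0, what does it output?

Substituting: (NOT 0 OR (1 OR (1 OR 0)))
= 1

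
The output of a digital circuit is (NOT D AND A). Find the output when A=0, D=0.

Substituting: (NOT 0 AND 0)
= 0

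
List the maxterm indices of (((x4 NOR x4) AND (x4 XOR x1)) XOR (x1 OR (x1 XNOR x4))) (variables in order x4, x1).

ΠM(1, 2) = (x4 OR NOT x1) AND (NOT x4 OR x1)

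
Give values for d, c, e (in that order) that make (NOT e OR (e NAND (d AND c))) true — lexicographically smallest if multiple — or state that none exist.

d=0, c=0, e=0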